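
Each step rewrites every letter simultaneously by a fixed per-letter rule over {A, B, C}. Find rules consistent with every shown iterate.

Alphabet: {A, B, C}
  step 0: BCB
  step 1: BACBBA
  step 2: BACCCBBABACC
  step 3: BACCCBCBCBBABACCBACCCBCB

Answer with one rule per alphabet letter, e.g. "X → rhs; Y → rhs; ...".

A->CC, B->BA, C->CB

  step 2 ⇒ step 3: BACCCBBABACC ⇒ BA·CC·CB·CB·CB·BA·BA·CC·BA·CC·CB·CB
    A ↦ CC
    B ↦ BA
    C ↦ CB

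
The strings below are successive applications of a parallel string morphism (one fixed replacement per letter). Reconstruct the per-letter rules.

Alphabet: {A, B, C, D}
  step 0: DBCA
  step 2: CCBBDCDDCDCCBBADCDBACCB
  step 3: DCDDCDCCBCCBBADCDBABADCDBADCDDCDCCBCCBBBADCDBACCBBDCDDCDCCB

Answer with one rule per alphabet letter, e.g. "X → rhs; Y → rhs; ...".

A->B, B->CCB, C->DCD, D->BA

  step 2 ⇒ step 3: CCBBDCDDCDCCBBADCDBACCB ⇒ DCD·DCD·CCB·CCB·BA·DCD·BA·BA·DCD·BA·DCD·DCD·CCB·CCB·B·BA·DCD·BA·CCB·B·DCD·DCD·CCB
    A ↦ B
    B ↦ CCB
    C ↦ DCD
    D ↦ BA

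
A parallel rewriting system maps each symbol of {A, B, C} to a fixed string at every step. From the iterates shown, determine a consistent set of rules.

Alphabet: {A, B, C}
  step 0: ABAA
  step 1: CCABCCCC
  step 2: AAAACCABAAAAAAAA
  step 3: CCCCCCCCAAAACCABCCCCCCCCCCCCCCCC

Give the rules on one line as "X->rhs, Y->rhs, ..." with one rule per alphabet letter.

  step 2 ⇒ step 3: AAAACCABAAAAAAAA ⇒ CC·CC·CC·CC·AA·AA·CC·AB·CC·CC·CC·CC·CC·CC·CC·CC
    A ↦ CC
    B ↦ AB
    C ↦ AA

A->CC, B->AB, C->AA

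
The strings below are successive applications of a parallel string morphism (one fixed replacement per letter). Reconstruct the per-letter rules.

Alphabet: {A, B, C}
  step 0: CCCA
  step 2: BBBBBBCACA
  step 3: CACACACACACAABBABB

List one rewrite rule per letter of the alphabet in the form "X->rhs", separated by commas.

A->BB, B->CA, C->A

  step 2 ⇒ step 3: BBBBBBCACA ⇒ CA·CA·CA·CA·CA·CA·A·BB·A·BB
    A ↦ BB
    B ↦ CA
    C ↦ A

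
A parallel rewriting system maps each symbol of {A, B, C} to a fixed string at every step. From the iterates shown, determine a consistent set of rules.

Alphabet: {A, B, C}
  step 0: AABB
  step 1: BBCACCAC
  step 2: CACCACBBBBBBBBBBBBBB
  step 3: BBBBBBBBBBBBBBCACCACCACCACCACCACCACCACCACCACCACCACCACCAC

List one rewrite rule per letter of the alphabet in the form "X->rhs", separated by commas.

A->B, B->CAC, C->BBB

  step 2 ⇒ step 3: CACCACBBBBBBBBBBBBBB ⇒ BBB·B·BBB·BBB·B·BBB·CAC·CAC·CAC·CAC·CAC·CAC·CAC·CAC·CAC·CAC·CAC·CAC·CAC·CAC
    A ↦ B
    B ↦ CAC
    C ↦ BBB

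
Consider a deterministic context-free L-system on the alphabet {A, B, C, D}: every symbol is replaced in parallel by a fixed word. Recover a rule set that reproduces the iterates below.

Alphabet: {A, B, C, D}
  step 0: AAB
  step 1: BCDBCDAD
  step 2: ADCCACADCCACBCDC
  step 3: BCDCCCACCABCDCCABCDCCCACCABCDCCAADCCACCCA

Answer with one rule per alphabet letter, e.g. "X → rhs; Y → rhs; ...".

  step 2 ⇒ step 3: ADCCACADCCACBCDC ⇒ BCD·C·CCA·CCA·BCD·CCA·BCD·C·CCA·CCA·BCD·CCA·AD·CCA·C·CCA
    A ↦ BCD
    B ↦ AD
    C ↦ CCA
    D ↦ C

A->BCD, B->AD, C->CCA, D->C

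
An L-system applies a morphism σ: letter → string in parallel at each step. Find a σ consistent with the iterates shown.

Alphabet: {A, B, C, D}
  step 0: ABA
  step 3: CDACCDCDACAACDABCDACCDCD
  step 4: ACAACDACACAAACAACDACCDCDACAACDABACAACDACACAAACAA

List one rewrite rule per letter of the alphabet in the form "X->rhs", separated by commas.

  step 3 ⇒ step 4: CDACCDCDACAACDABCDACCDCD ⇒ AC·AA·CD·AC·AC·AA·AC·AA·CD·AC·CD·CD·AC·AA·CD·AB·AC·AA·CD·AC·AC·AA·AC·AA
    A ↦ CD
    B ↦ AB
    C ↦ AC
    D ↦ AA

A->CD, B->AB, C->AC, D->AA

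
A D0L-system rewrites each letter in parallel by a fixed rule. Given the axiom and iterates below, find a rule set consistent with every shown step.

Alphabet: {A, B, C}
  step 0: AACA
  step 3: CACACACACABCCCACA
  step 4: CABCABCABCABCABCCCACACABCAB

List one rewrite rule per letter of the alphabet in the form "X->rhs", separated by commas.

  step 3 ⇒ step 4: CACACACACABCCCACA ⇒ CA·B·CA·B·CA·B·CA·B·CA·B·CC·CA·CA·CA·B·CA·B
    A ↦ B
    B ↦ CC
    C ↦ CA

A->B, B->CC, C->CA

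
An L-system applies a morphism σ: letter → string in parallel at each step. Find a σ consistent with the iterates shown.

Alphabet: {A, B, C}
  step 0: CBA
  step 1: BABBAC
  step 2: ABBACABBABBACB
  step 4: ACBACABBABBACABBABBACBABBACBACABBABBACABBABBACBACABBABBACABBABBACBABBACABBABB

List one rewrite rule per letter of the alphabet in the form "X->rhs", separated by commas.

  step 1 ⇒ step 2: BABBAC ⇒ ABB·AC·ABB·ABB·AC·B
    A ↦ AC
    B ↦ ABB
    C ↦ B

A->AC, B->ABB, C->B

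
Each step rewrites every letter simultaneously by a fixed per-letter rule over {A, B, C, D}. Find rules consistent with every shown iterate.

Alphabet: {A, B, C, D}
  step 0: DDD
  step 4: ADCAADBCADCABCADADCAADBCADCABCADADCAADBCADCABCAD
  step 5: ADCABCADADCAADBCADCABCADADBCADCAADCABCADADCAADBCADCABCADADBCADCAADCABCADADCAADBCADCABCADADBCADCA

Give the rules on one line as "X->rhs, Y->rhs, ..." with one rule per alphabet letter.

A->AD, B->AD, C->BC, D->CA

  step 4 ⇒ step 5: ADCAADBCADCABCADADCAADBCADCABCADADCAADBCADCABCAD ⇒ AD·CA·BC·AD·AD·CA·AD·BC·AD·CA·BC·AD·AD·BC·AD·CA·AD·CA·BC·AD·AD·CA·AD·BC·AD·CA·BC·AD·AD·BC·AD·CA·AD·CA·BC·AD·AD·CA·AD·BC·AD·CA·BC·AD·AD·BC·AD·CA
    A ↦ AD
    B ↦ AD
    C ↦ BC
    D ↦ CA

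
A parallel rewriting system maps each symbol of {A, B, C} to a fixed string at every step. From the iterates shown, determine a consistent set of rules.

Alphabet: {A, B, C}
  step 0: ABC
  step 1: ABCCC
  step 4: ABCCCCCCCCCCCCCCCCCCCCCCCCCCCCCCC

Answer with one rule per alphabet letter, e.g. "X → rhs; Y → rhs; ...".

A->AB, B->C, C->CC

  step 0 ⇒ step 1: ABC ⇒ AB·C·CC
    A ↦ AB
    B ↦ C
    C ↦ CC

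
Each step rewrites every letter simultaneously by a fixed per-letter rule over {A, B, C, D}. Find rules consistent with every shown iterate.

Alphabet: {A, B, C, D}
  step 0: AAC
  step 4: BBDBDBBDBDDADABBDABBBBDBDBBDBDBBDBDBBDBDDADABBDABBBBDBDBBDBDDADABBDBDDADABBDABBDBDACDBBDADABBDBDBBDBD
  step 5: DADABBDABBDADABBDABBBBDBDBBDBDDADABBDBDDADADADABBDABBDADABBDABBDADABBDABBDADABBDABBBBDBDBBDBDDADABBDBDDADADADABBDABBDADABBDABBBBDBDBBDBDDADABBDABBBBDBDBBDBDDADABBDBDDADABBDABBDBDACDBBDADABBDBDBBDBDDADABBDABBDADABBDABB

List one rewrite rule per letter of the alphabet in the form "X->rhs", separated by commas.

  step 4 ⇒ step 5: BBDBDBBDBDDADABBDABBBBDBDBBDBDBBDBDBBDBDDADABBDABBBBDBDBBDBDDADABBDBDDADABBDABBDBDACDBBDADABBDBDBBDBD ⇒ DA·DA·BB·DA·BB·DA·DA·BB·DA·BB·BB·DBD·BB·DBD·DA·DA·BB·DBD·DA·DA·DA·DA·BB·DA·BB·DA·DA·BB·DA·BB·DA·DA·BB·DA·BB·DA·DA·BB·DA·BB·BB·DBD·BB·DBD·DA·DA·BB·DBD·DA·DA·DA·DA·BB·DA·BB·DA·DA·BB·DA·BB·BB·DBD·BB·DBD·DA·DA·BB·DA·BB·BB·DBD·BB·DBD·DA·DA·BB·DBD·DA·DA·BB·DA·BB·DBD·ACD·BB·DA·DA·BB·DBD·BB·DBD·DA·DA·BB·DA·BB·DA·DA·BB·DA·BB
    A ↦ DBD
    B ↦ DA
    C ↦ ACD
    D ↦ BB

A->DBD, B->DA, C->ACD, D->BB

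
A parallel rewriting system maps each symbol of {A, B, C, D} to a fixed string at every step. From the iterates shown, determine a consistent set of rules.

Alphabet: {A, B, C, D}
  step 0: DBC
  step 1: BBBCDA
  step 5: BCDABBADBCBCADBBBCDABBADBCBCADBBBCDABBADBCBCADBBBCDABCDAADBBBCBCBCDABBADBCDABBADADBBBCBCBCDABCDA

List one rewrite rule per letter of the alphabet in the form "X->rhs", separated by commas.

A->AD, B->BC, C->DA, D->BB

  step 0 ⇒ step 1: DBC ⇒ BB·BC·DA
    B ↦ BC
    C ↦ DA
    D ↦ BB
    A ↦ AD  (constrained at step 1)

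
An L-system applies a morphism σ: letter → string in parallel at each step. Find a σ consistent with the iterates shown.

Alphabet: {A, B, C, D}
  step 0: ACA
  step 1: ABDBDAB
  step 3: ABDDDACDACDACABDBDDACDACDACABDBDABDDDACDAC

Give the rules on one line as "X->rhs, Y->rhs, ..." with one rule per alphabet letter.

  step 0 ⇒ step 1: ACA ⇒ AB·DBD·AB
    A ↦ AB
    C ↦ DBD
    B ↦ DD  (constrained at step 1)
    D ↦ DAC  (constrained at step 1)

A->AB, B->DD, C->DBD, D->DAC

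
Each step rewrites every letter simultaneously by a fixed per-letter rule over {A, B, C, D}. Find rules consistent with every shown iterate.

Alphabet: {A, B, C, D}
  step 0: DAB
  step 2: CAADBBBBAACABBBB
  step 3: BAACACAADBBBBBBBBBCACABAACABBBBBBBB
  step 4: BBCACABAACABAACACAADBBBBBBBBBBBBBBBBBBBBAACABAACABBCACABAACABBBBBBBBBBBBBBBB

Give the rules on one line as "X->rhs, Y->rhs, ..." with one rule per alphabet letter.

  step 3 ⇒ step 4: BAACACAADBBBBBBBBBCACABAACABBBBBBBB ⇒ BB·CA·CA·BAA·CA·BAA·CA·CA·ADB·BB·BB·BB·BB·BB·BB·BB·BB·BB·BAA·CA·BAA·CA·BB·CA·CA·BAA·CA·BB·BB·BB·BB·BB·BB·BB·BB
    A ↦ CA
    B ↦ BB
    C ↦ BAA
    D ↦ ADB

A->CA, B->BB, C->BAA, D->ADB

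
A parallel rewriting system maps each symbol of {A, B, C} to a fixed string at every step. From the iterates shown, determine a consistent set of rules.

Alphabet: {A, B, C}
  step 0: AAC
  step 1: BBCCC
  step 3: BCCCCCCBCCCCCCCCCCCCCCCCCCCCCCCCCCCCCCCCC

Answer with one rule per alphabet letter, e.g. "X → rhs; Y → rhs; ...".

A->B, B->ACC, C->CCC

  step 0 ⇒ step 1: AAC ⇒ B·B·CCC
    A ↦ B
    C ↦ CCC
    B ↦ ACC  (constrained at step 1)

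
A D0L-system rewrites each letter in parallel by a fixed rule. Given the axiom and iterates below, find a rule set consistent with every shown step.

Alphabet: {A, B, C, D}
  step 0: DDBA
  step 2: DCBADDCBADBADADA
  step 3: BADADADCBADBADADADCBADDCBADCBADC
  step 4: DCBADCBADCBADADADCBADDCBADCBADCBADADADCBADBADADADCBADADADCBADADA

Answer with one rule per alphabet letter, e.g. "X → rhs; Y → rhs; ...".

A->C, B->D, C->ADA, D->BAD

  step 3 ⇒ step 4: BADADADCBADBADADADCBADDCBADCBADC ⇒ D·C·BAD·C·BAD·C·BAD·ADA·D·C·BAD·D·C·BAD·C·BAD·C·BAD·ADA·D·C·BAD·BAD·ADA·D·C·BAD·ADA·D·C·BAD·ADA
    A ↦ C
    B ↦ D
    C ↦ ADA
    D ↦ BAD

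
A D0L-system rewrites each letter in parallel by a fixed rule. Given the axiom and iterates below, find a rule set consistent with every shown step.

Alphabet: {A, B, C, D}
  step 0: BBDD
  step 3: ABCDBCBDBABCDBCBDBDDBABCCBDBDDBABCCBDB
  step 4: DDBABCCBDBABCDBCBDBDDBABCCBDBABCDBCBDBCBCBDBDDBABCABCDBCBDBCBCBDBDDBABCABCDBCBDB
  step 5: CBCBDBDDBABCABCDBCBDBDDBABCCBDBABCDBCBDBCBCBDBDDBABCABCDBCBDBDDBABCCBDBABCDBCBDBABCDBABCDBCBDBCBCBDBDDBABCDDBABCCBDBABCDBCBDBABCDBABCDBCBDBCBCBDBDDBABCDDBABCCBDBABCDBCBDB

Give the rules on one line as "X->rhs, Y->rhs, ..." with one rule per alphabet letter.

  step 4 ⇒ step 5: DDBABCCBDBABCDBCBDBDDBABCCBDBABCDBCBDBCBCBDBDDBABCABCDBCBDBCBCBDBDDBABCABCDBCBDB ⇒ CB·CB·DB·D·DB·ABC·ABC·DB·CB·DB·D·DB·ABC·CB·DB·ABC·DB·CB·DB·CB·CB·DB·D·DB·ABC·ABC·DB·CB·DB·D·DB·ABC·CB·DB·ABC·DB·CB·DB·ABC·DB·ABC·DB·CB·DB·CB·CB·DB·D·DB·ABC·D·DB·ABC·CB·DB·ABC·DB·CB·DB·ABC·DB·ABC·DB·CB·DB·CB·CB·DB·D·DB·ABC·D·DB·ABC·CB·DB·ABC·DB·CB·DB
    A ↦ D
    B ↦ DB
    C ↦ ABC
    D ↦ CB

A->D, B->DB, C->ABC, D->CB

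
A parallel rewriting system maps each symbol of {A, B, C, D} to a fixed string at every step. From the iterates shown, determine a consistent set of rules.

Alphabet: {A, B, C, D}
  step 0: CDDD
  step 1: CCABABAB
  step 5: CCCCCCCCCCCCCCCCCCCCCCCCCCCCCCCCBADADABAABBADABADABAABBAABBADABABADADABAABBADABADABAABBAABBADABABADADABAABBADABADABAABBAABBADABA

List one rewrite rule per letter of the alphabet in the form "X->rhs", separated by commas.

A->BA, B->DA, C->CC, D->AB

  step 0 ⇒ step 1: CDDD ⇒ CC·AB·AB·AB
    C ↦ CC
    D ↦ AB
    A ↦ BA  (constrained at step 1)
    B ↦ DA  (constrained at step 1)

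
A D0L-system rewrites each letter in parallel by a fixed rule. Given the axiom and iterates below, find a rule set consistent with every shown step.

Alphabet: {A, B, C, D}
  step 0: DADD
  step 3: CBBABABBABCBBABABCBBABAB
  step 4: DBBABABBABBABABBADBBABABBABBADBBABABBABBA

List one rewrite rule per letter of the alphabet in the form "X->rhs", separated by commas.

  step 3 ⇒ step 4: CBBABABBABCBBABABCBBABAB ⇒ DB·BA·BA·B·BA·B·BA·BA·B·BA·DB·BA·BA·B·BA·B·BA·DB·BA·BA·B·BA·B·BA
    A ↦ B
    B ↦ BA
    C ↦ DB
    D ↦ CB  (constrained at step 0)

A->B, B->BA, C->DB, D->CB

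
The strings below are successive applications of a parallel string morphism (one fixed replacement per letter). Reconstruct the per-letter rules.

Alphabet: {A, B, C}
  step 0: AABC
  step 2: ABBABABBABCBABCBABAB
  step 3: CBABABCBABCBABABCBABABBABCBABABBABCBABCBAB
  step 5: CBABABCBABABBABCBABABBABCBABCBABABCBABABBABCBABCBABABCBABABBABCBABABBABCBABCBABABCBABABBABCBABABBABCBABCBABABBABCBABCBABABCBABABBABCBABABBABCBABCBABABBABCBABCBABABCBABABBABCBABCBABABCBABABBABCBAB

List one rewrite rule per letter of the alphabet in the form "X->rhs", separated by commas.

A->CB, B->AB, C->ABB

  step 2 ⇒ step 3: ABBABABBABCBABCBABAB ⇒ CB·AB·AB·CB·AB·CB·AB·AB·CB·AB·ABB·AB·CB·AB·ABB·AB·CB·AB·CB·AB
    A ↦ CB
    B ↦ AB
    C ↦ ABB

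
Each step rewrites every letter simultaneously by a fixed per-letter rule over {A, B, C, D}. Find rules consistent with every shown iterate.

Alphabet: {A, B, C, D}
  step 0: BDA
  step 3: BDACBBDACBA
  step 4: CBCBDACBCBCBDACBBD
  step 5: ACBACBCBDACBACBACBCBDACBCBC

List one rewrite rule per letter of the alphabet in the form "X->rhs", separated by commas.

A->BD, B->CB, C->A, D->C

  step 4 ⇒ step 5: CBCBDACBCBCBDACBBD ⇒ A·CB·A·CB·C·BD·A·CB·A·CB·A·CB·C·BD·A·CB·CB·C
    A ↦ BD
    B ↦ CB
    C ↦ A
    D ↦ C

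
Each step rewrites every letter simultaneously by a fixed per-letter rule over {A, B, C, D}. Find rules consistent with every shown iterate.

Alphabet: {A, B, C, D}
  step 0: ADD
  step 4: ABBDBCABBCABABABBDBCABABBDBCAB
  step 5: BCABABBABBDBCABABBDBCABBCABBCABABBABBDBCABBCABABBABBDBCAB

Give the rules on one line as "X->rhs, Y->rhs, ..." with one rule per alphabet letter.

  step 4 ⇒ step 5: ABBDBCABBCABABABBDBCABABBDBCAB ⇒ BC·AB·AB·B·AB·BD·BC·AB·AB·BD·BC·AB·BC·AB·BC·AB·AB·B·AB·BD·BC·AB·BC·AB·AB·B·AB·BD·BC·AB
    A ↦ BC
    B ↦ AB
    C ↦ BD
    D ↦ B

A->BC, B->AB, C->BD, D->B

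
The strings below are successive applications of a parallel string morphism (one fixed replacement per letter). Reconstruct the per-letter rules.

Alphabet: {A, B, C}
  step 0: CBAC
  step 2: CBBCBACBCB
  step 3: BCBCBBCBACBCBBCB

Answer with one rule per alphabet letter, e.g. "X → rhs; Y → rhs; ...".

A->AC, B->CB, C->B

  step 2 ⇒ step 3: CBBCBACBCB ⇒ B·CB·CB·B·CB·AC·B·CB·B·CB
    A ↦ AC
    B ↦ CB
    C ↦ B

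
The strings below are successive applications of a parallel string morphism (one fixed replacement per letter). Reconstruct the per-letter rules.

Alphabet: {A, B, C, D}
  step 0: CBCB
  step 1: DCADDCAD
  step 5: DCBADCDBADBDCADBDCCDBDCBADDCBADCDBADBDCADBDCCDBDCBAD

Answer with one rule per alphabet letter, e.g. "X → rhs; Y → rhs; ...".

  step 0 ⇒ step 1: CBCB ⇒ DC·AD·DC·AD
    B ↦ AD
    C ↦ DC
    A ↦ CD  (constrained at step 1)
    D ↦ B  (constrained at step 1)

A->CD, B->AD, C->DC, D->B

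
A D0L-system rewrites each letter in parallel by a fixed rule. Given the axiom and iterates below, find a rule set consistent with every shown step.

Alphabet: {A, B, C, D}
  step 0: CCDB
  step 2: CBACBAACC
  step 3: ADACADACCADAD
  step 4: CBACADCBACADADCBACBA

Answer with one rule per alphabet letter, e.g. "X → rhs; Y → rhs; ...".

  step 3 ⇒ step 4: ADACADACCADAD ⇒ C·BA·C·AD·C·BA·C·AD·AD·C·BA·C·BA
    A ↦ C
    C ↦ AD
    D ↦ BA
  step 2 ⇒ step 3: CBACBAACC ⇒ AD·A·C·AD·A·C·C·AD·AD
    B ↦ A

A->C, B->A, C->AD, D->BA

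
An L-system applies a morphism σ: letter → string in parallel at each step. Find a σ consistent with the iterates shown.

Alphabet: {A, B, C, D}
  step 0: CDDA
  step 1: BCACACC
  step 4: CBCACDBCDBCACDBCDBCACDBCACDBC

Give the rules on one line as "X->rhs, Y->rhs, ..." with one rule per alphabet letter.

A->C, B->D, C->BC, D->AC

  step 0 ⇒ step 1: CDDA ⇒ BC·AC·AC·C
    A ↦ C
    C ↦ BC
    D ↦ AC
    B ↦ D  (constrained at step 1)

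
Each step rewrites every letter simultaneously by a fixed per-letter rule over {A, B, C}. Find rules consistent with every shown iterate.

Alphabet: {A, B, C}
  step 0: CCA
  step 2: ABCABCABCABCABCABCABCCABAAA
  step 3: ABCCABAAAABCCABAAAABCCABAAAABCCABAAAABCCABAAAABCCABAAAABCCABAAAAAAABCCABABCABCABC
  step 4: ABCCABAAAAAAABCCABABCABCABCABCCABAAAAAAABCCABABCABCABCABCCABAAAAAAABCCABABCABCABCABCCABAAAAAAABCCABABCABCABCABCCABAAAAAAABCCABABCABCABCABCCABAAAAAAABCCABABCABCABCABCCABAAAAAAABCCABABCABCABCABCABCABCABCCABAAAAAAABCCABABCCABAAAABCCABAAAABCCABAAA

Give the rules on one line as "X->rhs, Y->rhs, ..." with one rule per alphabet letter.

A->ABC, B->CAB, C->AAA

  step 3 ⇒ step 4: ABCCABAAAABCCABAAAABCCABAAAABCCABAAAABCCABAAAABCCABAAAABCCABAAAAAAABCCABABCABCABC ⇒ ABC·CAB·AAA·AAA·ABC·CAB·ABC·ABC·ABC·ABC·CAB·AAA·AAA·ABC·CAB·ABC·ABC·ABC·ABC·CAB·AAA·AAA·ABC·CAB·ABC·ABC·ABC·ABC·CAB·AAA·AAA·ABC·CAB·ABC·ABC·ABC·ABC·CAB·AAA·AAA·ABC·CAB·ABC·ABC·ABC·ABC·CAB·AAA·AAA·ABC·CAB·ABC·ABC·ABC·ABC·CAB·AAA·AAA·ABC·CAB·ABC·ABC·ABC·ABC·ABC·ABC·ABC·CAB·AAA·AAA·ABC·CAB·ABC·CAB·AAA·ABC·CAB·AAA·ABC·CAB·AAA
    A ↦ ABC
    B ↦ CAB
    C ↦ AAA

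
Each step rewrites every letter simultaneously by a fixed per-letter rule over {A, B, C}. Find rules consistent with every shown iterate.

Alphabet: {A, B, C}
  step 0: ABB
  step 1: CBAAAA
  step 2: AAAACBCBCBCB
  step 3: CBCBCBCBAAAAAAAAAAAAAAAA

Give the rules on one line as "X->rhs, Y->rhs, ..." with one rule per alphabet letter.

  step 2 ⇒ step 3: AAAACBCBCBCB ⇒ CB·CB·CB·CB·AA·AA·AA·AA·AA·AA·AA·AA
    A ↦ CB
    B ↦ AA
    C ↦ AA

A->CB, B->AA, C->AA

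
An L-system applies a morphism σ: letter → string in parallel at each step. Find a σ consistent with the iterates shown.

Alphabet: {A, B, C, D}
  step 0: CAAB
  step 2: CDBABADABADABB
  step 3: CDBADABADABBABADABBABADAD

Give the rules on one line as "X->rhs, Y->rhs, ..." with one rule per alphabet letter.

  step 2 ⇒ step 3: CDBABADABADABB ⇒ CD·B·AD·AB·AD·AB·B·AB·AD·AB·B·AB·AD·AD
    A ↦ AB
    B ↦ AD
    C ↦ CD
    D ↦ B

A->AB, B->AD, C->CD, D->B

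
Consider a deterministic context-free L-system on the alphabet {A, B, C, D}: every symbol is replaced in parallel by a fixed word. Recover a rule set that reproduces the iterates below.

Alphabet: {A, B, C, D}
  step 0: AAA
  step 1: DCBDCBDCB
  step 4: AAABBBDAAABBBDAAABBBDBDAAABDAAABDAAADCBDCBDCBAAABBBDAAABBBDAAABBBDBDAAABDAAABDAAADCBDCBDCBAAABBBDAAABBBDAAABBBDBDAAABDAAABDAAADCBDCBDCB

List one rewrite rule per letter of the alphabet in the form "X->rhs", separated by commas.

A->DCB, B->BD, C->BB, D->AAA

  step 0 ⇒ step 1: AAA ⇒ DCB·DCB·DCB
    A ↦ DCB
    B ↦ BD  (constrained at step 1)
    C ↦ BB  (constrained at step 1)
    D ↦ AAA  (constrained at step 1)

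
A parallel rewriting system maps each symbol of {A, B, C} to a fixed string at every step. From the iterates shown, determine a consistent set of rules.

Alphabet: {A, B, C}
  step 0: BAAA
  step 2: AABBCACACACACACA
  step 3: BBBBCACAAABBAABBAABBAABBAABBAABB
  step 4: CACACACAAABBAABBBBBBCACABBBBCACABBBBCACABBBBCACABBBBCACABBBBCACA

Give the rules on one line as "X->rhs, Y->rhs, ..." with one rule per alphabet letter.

  step 3 ⇒ step 4: BBBBCACAAABBAABBAABBAABBAABBAABB ⇒ CA·CA·CA·CA·AA·BB·AA·BB·BB·BB·CA·CA·BB·BB·CA·CA·BB·BB·CA·CA·BB·BB·CA·CA·BB·BB·CA·CA·BB·BB·CA·CA
    A ↦ BB
    B ↦ CA
    C ↦ AA

A->BB, B->CA, C->AA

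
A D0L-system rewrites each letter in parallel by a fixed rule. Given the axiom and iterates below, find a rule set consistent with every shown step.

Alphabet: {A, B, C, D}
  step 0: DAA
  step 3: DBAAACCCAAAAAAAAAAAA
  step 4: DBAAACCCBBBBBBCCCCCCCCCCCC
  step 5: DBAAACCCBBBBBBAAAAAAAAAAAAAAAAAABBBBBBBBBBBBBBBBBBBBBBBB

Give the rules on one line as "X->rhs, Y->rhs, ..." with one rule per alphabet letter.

A->C, B->AAA, C->BB, D->DB

  step 4 ⇒ step 5: DBAAACCCBBBBBBCCCCCCCCCCCC ⇒ DB·AAA·C·C·C·BB·BB·BB·AAA·AAA·AAA·AAA·AAA·AAA·BB·BB·BB·BB·BB·BB·BB·BB·BB·BB·BB·BB
    A ↦ C
    B ↦ AAA
    C ↦ BB
    D ↦ DB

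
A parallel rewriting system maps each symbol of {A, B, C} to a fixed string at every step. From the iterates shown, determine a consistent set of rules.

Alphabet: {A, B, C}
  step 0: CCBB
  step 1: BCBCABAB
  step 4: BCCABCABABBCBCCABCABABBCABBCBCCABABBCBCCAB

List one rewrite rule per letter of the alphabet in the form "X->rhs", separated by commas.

  step 0 ⇒ step 1: CCBB ⇒ BC·BC·AB·AB
    B ↦ AB
    C ↦ BC
    A ↦ C  (constrained at step 1)

A->C, B->AB, C->BC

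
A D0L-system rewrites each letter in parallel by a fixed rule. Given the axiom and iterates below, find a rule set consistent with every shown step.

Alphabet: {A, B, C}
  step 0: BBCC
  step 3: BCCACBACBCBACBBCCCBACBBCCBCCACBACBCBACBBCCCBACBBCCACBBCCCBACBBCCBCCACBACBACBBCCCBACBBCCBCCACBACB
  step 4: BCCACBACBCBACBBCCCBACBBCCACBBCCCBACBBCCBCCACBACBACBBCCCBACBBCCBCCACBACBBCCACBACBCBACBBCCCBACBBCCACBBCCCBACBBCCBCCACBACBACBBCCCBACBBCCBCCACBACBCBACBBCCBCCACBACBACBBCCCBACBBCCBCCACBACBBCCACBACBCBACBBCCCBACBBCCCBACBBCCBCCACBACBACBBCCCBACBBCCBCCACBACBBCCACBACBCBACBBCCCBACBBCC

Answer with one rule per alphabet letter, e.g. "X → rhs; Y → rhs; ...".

  step 3 ⇒ step 4: BCCACBACBCBACBBCCCBACBBCCBCCACBACBCBACBBCCCBACBBCCACBBCCCBACBBCCBCCACBACBACBBCCCBACBBCCBCCACBACB ⇒ BCC·ACB·ACB·CB·ACB·BCC·CB·ACB·BCC·ACB·BCC·CB·ACB·BCC·BCC·ACB·ACB·ACB·BCC·CB·ACB·BCC·BCC·ACB·ACB·BCC·ACB·ACB·CB·ACB·BCC·CB·ACB·BCC·ACB·BCC·CB·ACB·BCC·BCC·ACB·ACB·ACB·BCC·CB·ACB·BCC·BCC·ACB·ACB·CB·ACB·BCC·BCC·ACB·ACB·ACB·BCC·CB·ACB·BCC·BCC·ACB·ACB·BCC·ACB·ACB·CB·ACB·BCC·CB·ACB·BCC·CB·ACB·BCC·BCC·ACB·ACB·ACB·BCC·CB·ACB·BCC·BCC·ACB·ACB·BCC·ACB·ACB·CB·ACB·BCC·CB·ACB·BCC
    A ↦ CB
    B ↦ BCC
    C ↦ ACB

A->CB, B->BCC, C->ACB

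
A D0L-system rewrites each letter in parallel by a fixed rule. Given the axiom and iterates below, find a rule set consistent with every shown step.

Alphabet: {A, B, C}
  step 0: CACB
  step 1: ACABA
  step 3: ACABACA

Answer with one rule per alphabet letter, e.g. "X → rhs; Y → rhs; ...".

  step 0 ⇒ step 1: CACB ⇒ A·C·A·BA
    A ↦ C
    B ↦ BA
    C ↦ A

A->C, B->BA, C->A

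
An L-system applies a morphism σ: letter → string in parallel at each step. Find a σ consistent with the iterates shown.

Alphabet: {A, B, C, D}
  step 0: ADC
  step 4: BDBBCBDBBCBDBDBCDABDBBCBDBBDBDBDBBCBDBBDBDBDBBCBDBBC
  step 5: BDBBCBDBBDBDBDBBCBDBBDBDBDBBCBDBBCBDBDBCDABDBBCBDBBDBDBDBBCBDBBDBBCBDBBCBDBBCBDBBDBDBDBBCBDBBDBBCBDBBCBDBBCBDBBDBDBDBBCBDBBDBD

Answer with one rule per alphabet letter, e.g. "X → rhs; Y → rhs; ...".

A->DA, B->BDB, C->D, D->BC

  step 4 ⇒ step 5: BDBBCBDBBCBDBDBCDABDBBCBDBBDBDBDBBCBDBBDBDBDBBCBDBBC ⇒ BDB·BC·BDB·BDB·D·BDB·BC·BDB·BDB·D·BDB·BC·BDB·BC·BDB·D·BC·DA·BDB·BC·BDB·BDB·D·BDB·BC·BDB·BDB·BC·BDB·BC·BDB·BC·BDB·BDB·D·BDB·BC·BDB·BDB·BC·BDB·BC·BDB·BC·BDB·BDB·D·BDB·BC·BDB·BDB·D
    A ↦ DA
    B ↦ BDB
    C ↦ D
    D ↦ BC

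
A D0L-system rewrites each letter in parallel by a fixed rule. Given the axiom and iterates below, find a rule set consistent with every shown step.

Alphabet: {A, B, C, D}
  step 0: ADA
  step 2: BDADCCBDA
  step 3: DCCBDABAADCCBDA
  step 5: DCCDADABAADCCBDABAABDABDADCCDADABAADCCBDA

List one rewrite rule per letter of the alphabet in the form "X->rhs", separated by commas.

  step 2 ⇒ step 3: BDADCCBDA ⇒ DCC·B·DA·B·A·A·DCC·B·DA
    A ↦ DA
    B ↦ DCC
    C ↦ A
    D ↦ B

A->DA, B->DCC, C->A, D->B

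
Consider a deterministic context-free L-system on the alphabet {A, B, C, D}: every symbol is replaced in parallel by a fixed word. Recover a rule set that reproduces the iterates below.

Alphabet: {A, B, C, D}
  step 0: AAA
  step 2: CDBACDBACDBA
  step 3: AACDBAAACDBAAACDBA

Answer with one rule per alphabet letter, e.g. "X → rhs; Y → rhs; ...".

A->BA, B->CD, C->A, D->A

  step 2 ⇒ step 3: CDBACDBACDBA ⇒ A·A·CD·BA·A·A·CD·BA·A·A·CD·BA
    A ↦ BA
    B ↦ CD
    C ↦ A
    D ↦ A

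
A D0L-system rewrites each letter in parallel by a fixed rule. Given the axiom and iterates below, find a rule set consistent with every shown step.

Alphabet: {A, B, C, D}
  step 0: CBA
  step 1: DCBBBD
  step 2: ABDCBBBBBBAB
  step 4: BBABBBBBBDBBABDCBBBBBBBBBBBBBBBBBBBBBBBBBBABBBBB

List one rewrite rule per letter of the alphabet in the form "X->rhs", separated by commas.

  step 1 ⇒ step 2: DCBBBD ⇒ AB·DC·BB·BB·BB·AB
    B ↦ BB
    C ↦ DC
    D ↦ AB
  step 0 ⇒ step 1: CBA ⇒ DC·BB·BD
    A ↦ BD

A->BD, B->BB, C->DC, D->AB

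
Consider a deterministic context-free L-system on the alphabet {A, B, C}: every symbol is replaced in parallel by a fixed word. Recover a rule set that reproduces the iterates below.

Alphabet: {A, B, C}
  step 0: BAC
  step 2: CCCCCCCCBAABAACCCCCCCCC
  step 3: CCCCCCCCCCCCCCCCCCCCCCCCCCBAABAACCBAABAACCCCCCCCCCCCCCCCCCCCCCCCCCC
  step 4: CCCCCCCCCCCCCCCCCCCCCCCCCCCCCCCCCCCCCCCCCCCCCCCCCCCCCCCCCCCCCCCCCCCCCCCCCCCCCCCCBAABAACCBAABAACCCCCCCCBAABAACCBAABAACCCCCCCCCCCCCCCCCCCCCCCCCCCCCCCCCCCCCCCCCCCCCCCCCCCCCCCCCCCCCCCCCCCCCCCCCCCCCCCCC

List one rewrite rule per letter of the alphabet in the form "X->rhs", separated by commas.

A->BAA, B->CC, C->CCC

  step 3 ⇒ step 4: CCCCCCCCCCCCCCCCCCCCCCCCCCBAABAACCBAABAACCCCCCCCCCCCCCCCCCCCCCCCCCC ⇒ CCC·CCC·CCC·CCC·CCC·CCC·CCC·CCC·CCC·CCC·CCC·CCC·CCC·CCC·CCC·CCC·CCC·CCC·CCC·CCC·CCC·CCC·CCC·CCC·CCC·CCC·CC·BAA·BAA·CC·BAA·BAA·CCC·CCC·CC·BAA·BAA·CC·BAA·BAA·CCC·CCC·CCC·CCC·CCC·CCC·CCC·CCC·CCC·CCC·CCC·CCC·CCC·CCC·CCC·CCC·CCC·CCC·CCC·CCC·CCC·CCC·CCC·CCC·CCC·CCC·CCC
    A ↦ BAA
    B ↦ CC
    C ↦ CCC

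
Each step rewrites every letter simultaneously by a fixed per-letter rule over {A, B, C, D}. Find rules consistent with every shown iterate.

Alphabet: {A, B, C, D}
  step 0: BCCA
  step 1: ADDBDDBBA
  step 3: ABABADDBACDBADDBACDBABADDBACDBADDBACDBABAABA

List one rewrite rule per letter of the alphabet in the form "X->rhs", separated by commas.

  step 0 ⇒ step 1: BCCA ⇒ A·DDB·DDB·BA
    A ↦ BA
    B ↦ A
    C ↦ DDB
    D ↦ ACD  (constrained at step 1)

A->BA, B->A, C->DDB, D->ACD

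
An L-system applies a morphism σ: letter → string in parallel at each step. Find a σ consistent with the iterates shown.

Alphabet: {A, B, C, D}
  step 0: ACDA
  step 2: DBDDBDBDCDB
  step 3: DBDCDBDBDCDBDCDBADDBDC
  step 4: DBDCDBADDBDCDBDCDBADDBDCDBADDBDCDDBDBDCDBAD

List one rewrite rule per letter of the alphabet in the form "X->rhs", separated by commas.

A->D, B->DC, C->AD, D->DB

  step 3 ⇒ step 4: DBDCDBDBDCDBDCDBADDBDC ⇒ DB·DC·DB·AD·DB·DC·DB·DC·DB·AD·DB·DC·DB·AD·DB·DC·D·DB·DB·DC·DB·AD
    A ↦ D
    B ↦ DC
    C ↦ AD
    D ↦ DB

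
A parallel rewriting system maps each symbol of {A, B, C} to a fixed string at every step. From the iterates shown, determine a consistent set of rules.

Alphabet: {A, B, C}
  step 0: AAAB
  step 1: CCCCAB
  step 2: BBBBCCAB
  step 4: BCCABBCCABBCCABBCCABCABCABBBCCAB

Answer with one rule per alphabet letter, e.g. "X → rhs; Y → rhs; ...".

  step 1 ⇒ step 2: CCCCAB ⇒ B·B·B·B·C·CAB
    A ↦ C
    B ↦ CAB
    C ↦ B

A->C, B->CAB, C->B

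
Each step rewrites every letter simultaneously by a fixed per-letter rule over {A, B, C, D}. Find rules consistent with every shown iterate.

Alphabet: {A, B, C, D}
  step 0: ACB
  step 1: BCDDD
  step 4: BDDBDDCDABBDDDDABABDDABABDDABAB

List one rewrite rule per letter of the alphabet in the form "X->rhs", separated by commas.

A->B, B->DD, C->CD, D->AB

  step 0 ⇒ step 1: ACB ⇒ B·CD·DD
    A ↦ B
    B ↦ DD
    C ↦ CD
    D ↦ AB  (constrained at step 1)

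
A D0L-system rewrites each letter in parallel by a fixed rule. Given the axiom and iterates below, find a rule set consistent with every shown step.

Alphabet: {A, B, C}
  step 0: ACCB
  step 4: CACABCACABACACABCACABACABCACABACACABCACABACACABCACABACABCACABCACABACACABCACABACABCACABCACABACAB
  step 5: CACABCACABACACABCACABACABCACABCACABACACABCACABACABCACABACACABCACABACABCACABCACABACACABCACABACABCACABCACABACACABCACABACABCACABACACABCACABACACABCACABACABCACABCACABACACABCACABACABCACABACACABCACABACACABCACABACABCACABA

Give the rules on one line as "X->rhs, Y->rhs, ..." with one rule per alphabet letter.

  step 4 ⇒ step 5: CACABCACABACACABCACABACABCACABACACABCACABACACABCACABACABCACABCACABACACABCACABACABCACABCACABACAB ⇒ CA·CAB·CA·CAB·A·CA·CAB·CA·CAB·A·CAB·CA·CAB·CA·CAB·A·CA·CAB·CA·CAB·A·CAB·CA·CAB·A·CA·CAB·CA·CAB·A·CAB·CA·CAB·CA·CAB·A·CA·CAB·CA·CAB·A·CAB·CA·CAB·CA·CAB·A·CA·CAB·CA·CAB·A·CAB·CA·CAB·A·CA·CAB·CA·CAB·A·CA·CAB·CA·CAB·A·CAB·CA·CAB·CA·CAB·A·CA·CAB·CA·CAB·A·CAB·CA·CAB·A·CA·CAB·CA·CAB·A·CA·CAB·CA·CAB·A·CAB·CA·CAB·A
    A ↦ CAB
    B ↦ A
    C ↦ CA

A->CAB, B->A, C->CA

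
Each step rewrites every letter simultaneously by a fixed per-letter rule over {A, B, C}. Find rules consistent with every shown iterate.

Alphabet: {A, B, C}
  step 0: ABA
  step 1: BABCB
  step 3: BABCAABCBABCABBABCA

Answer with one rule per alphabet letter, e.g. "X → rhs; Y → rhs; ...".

A->B, B->ABC, C->A

  step 0 ⇒ step 1: ABA ⇒ B·ABC·B
    A ↦ B
    B ↦ ABC
    C ↦ A  (constrained at step 1)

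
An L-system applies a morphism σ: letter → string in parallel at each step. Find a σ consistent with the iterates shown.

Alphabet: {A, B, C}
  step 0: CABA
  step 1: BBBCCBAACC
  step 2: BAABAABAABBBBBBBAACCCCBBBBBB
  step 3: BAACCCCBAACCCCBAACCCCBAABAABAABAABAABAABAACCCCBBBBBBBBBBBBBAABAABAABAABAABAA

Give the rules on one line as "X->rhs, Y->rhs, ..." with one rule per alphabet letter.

  step 2 ⇒ step 3: BAABAABAABBBBBBBAACCCCBBBBBB ⇒ BAA·CC·CC·BAA·CC·CC·BAA·CC·CC·BAA·BAA·BAA·BAA·BAA·BAA·BAA·CC·CC·BBB·BBB·BBB·BBB·BAA·BAA·BAA·BAA·BAA·BAA
    A ↦ CC
    B ↦ BAA
    C ↦ BBB

A->CC, B->BAA, C->BBB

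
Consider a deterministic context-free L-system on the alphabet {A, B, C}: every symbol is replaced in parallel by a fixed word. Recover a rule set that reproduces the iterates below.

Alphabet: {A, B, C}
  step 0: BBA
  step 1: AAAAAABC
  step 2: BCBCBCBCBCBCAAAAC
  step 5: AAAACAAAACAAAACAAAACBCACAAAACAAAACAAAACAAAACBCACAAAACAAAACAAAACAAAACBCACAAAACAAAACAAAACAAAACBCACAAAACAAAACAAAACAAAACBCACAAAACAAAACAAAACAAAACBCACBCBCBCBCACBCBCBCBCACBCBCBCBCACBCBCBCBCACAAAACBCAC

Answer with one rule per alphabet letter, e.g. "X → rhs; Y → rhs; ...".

  step 1 ⇒ step 2: AAAAAABC ⇒ BC·BC·BC·BC·BC·BC·AAA·AC
    A ↦ BC
    B ↦ AAA
    C ↦ AC

A->BC, B->AAA, C->AC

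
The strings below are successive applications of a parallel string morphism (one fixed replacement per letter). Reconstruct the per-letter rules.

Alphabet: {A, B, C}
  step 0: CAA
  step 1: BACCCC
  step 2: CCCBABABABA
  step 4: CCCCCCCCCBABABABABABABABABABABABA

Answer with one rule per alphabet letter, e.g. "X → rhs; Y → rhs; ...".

A->CC, B->C, C->BA

  step 1 ⇒ step 2: BACCCC ⇒ C·CC·BA·BA·BA·BA
    A ↦ CC
    B ↦ C
    C ↦ BA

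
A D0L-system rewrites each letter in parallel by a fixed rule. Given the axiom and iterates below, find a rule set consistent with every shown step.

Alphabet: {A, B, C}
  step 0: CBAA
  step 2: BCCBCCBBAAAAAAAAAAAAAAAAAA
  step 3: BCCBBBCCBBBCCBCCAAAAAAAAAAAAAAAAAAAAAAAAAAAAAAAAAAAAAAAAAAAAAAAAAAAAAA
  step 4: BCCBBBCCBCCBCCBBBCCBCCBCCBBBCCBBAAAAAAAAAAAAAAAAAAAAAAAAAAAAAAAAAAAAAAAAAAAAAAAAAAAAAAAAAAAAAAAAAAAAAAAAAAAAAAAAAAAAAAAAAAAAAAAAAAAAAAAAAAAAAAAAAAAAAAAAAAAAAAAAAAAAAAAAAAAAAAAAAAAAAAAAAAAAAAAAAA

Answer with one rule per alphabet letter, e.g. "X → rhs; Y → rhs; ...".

  step 3 ⇒ step 4: BCCBBBCCBBBCCBCCAAAAAAAAAAAAAAAAAAAAAAAAAAAAAAAAAAAAAAAAAAAAAAAAAAAAAA ⇒ BCC·B·B·BCC·BCC·BCC·B·B·BCC·BCC·BCC·B·B·BCC·B·B·AAA·AAA·AAA·AAA·AAA·AAA·AAA·AAA·AAA·AAA·AAA·AAA·AAA·AAA·AAA·AAA·AAA·AAA·AAA·AAA·AAA·AAA·AAA·AAA·AAA·AAA·AAA·AAA·AAA·AAA·AAA·AAA·AAA·AAA·AAA·AAA·AAA·AAA·AAA·AAA·AAA·AAA·AAA·AAA·AAA·AAA·AAA·AAA·AAA·AAA·AAA·AAA·AAA·AAA
    A ↦ AAA
    B ↦ BCC
    C ↦ B

A->AAA, B->BCC, C->B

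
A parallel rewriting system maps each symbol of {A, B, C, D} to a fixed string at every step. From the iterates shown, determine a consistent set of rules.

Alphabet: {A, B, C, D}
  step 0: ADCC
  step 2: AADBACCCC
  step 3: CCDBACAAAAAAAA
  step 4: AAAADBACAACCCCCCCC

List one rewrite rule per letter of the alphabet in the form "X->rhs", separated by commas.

  step 3 ⇒ step 4: CCDBACAAAAAAAA ⇒ AA·AA·DB·A·C·AA·C·C·C·C·C·C·C·C
    A ↦ C
    B ↦ A
    C ↦ AA
    D ↦ DB

A->C, B->A, C->AA, D->DB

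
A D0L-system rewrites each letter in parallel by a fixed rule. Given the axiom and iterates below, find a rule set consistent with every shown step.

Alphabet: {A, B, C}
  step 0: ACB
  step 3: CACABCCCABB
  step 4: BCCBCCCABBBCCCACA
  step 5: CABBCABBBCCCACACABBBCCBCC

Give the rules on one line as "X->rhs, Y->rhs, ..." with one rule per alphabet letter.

  step 4 ⇒ step 5: BCCBCCCABBBCCCACA ⇒ CA·B·B·CA·B·B·B·CC·CA·CA·CA·B·B·B·CC·B·CC
    A ↦ CC
    B ↦ CA
    C ↦ B

A->CC, B->CA, C->B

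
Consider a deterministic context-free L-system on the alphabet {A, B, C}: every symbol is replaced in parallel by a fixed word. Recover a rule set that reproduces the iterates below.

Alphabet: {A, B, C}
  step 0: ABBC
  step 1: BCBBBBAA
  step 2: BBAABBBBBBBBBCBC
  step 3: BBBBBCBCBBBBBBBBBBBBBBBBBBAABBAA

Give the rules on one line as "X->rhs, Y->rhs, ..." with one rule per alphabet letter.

A->BC, B->BB, C->AA

  step 2 ⇒ step 3: BBAABBBBBBBBBCBC ⇒ BB·BB·BC·BC·BB·BB·BB·BB·BB·BB·BB·BB·BB·AA·BB·AA
    A ↦ BC
    B ↦ BB
    C ↦ AA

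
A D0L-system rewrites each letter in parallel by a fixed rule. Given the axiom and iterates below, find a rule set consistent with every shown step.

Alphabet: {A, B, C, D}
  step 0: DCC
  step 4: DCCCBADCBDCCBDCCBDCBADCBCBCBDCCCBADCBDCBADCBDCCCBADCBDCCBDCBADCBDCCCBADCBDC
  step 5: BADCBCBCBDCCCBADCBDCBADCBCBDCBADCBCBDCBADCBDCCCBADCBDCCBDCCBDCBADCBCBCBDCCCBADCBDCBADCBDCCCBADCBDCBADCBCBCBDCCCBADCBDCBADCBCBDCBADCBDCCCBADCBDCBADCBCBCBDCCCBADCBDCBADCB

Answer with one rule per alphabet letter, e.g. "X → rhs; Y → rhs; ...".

A->CC, B->DC, C->CB, D->BAD

  step 4 ⇒ step 5: DCCCBADCBDCCBDCCBDCBADCBCBCBDCCCBADCBDCBADCBDCCCBADCBDCCBDCBADCBDCCCBADCBDC ⇒ BAD·CB·CB·CB·DC·CC·BAD·CB·DC·BAD·CB·CB·DC·BAD·CB·CB·DC·BAD·CB·DC·CC·BAD·CB·DC·CB·DC·CB·DC·BAD·CB·CB·CB·DC·CC·BAD·CB·DC·BAD·CB·DC·CC·BAD·CB·DC·BAD·CB·CB·CB·DC·CC·BAD·CB·DC·BAD·CB·CB·DC·BAD·CB·DC·CC·BAD·CB·DC·BAD·CB·CB·CB·DC·CC·BAD·CB·DC·BAD·CB
    A ↦ CC
    B ↦ DC
    C ↦ CB
    D ↦ BAD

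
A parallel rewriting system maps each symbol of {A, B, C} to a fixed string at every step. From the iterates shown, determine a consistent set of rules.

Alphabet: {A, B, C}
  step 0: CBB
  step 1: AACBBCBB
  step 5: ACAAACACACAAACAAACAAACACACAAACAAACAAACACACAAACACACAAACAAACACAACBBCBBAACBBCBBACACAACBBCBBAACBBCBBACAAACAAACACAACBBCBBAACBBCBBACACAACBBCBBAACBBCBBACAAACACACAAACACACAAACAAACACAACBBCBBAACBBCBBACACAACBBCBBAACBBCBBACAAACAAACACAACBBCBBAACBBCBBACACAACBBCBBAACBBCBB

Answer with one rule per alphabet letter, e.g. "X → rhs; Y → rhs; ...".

  step 0 ⇒ step 1: CBB ⇒ AA·CBB·CBB
    B ↦ CBB
    C ↦ AA
    A ↦ AC  (constrained at step 1)

A->AC, B->CBB, C->AA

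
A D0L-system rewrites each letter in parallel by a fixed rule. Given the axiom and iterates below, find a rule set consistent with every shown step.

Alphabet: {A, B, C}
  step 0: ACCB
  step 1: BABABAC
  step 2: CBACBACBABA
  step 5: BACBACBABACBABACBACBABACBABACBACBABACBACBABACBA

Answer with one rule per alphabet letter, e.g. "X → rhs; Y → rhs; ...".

  step 1 ⇒ step 2: BABABAC ⇒ C·BA·C·BA·C·BA·BA
    A ↦ BA
    B ↦ C
    C ↦ BA

A->BA, B->C, C->BA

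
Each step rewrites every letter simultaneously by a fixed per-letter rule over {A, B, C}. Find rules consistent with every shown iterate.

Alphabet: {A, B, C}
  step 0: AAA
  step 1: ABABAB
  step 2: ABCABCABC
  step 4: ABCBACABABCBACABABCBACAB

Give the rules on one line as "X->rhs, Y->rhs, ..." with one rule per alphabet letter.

  step 1 ⇒ step 2: ABABAB ⇒ AB·C·AB·C·AB·C
    A ↦ AB
    B ↦ C
    C ↦ BA  (constrained at step 2)

A->AB, B->C, C->BA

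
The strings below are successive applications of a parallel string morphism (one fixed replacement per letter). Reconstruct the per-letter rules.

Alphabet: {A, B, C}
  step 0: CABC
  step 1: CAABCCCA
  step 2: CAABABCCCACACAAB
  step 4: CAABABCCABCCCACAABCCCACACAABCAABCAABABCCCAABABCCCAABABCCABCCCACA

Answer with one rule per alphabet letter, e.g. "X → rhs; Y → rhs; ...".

A->AB, B->CC, C->CA

  step 1 ⇒ step 2: CAABCCCA ⇒ CA·AB·AB·CC·CA·CA·CA·AB
    A ↦ AB
    B ↦ CC
    C ↦ CA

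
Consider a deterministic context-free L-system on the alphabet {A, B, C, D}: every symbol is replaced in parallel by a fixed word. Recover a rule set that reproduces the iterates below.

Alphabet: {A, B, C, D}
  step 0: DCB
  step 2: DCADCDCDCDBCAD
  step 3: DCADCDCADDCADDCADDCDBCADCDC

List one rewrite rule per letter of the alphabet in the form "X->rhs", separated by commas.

A->C, B->DBC, C->AD, D->DC

  step 2 ⇒ step 3: DCADCDCDCDBCAD ⇒ DC·AD·C·DC·AD·DC·AD·DC·AD·DC·DBC·AD·C·DC
    A ↦ C
    B ↦ DBC
    C ↦ AD
    D ↦ DC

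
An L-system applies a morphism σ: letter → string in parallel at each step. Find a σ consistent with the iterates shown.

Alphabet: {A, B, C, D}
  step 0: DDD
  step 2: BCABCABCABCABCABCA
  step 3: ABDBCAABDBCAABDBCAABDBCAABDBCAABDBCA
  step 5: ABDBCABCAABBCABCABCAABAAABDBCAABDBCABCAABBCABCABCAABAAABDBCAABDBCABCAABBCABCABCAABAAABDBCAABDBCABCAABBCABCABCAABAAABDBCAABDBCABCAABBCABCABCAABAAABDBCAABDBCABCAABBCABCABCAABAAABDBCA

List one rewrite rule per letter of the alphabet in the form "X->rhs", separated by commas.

A->BCA, B->AB, C->D, D->AA

  step 2 ⇒ step 3: BCABCABCABCABCABCA ⇒ AB·D·BCA·AB·D·BCA·AB·D·BCA·AB·D·BCA·AB·D·BCA·AB·D·BCA
    A ↦ BCA
    B ↦ AB
    C ↦ D
    D ↦ AA  (constrained at step 0)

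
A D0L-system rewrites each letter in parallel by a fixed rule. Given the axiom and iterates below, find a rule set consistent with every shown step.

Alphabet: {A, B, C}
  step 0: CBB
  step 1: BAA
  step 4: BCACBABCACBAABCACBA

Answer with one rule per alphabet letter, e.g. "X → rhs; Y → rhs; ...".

A->CAC, B->A, C->B

  step 0 ⇒ step 1: CBB ⇒ B·A·A
    B ↦ A
    C ↦ B
    A ↦ CAC  (constrained at step 1)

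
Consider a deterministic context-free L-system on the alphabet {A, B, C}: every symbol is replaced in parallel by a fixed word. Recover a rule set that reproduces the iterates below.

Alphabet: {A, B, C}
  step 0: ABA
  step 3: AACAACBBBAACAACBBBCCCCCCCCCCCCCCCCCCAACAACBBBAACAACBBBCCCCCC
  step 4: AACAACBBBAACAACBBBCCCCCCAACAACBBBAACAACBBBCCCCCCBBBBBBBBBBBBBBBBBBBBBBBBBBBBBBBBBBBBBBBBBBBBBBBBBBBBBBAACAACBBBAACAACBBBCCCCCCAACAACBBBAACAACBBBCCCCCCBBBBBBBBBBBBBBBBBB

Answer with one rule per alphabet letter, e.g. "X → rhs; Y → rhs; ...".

  step 3 ⇒ step 4: AACAACBBBAACAACBBBCCCCCCCCCCCCCCCCCCAACAACBBBAACAACBBBCCCCCC ⇒ AAC·AAC·BBB·AAC·AAC·BBB·CC·CC·CC·AAC·AAC·BBB·AAC·AAC·BBB·CC·CC·CC·BBB·BBB·BBB·BBB·BBB·BBB·BBB·BBB·BBB·BBB·BBB·BBB·BBB·BBB·BBB·BBB·BBB·BBB·AAC·AAC·BBB·AAC·AAC·BBB·CC·CC·CC·AAC·AAC·BBB·AAC·AAC·BBB·CC·CC·CC·BBB·BBB·BBB·BBB·BBB·BBB
    A ↦ AAC
    B ↦ CC
    C ↦ BBB

A->AAC, B->CC, C->BBB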